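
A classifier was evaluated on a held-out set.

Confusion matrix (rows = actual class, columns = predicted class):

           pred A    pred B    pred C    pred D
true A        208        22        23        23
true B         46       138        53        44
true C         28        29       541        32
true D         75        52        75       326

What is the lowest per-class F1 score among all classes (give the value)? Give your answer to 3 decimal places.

Per-class F1 score (2·TP/(2·TP+FP+FN)):
  A: TP=208, FP=46+28+75=149, FN=22+23+23=68 → 416/633 = 0.6572
  B: TP=138, FP=22+29+52=103, FN=46+53+44=143 → 276/522 = 0.5287
  C: TP=541, FP=23+53+75=151, FN=28+29+32=89 → 1082/1322 = 0.8185
  D: TP=326, FP=23+44+32=99, FN=75+52+75=202 → 652/953 = 0.6842
Lowest is class 'B' with F1 score = 0.529.

0.529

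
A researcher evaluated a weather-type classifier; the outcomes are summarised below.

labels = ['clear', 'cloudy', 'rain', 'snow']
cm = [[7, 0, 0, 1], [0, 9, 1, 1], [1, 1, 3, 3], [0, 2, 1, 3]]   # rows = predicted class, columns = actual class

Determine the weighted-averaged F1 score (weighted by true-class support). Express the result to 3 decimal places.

0.671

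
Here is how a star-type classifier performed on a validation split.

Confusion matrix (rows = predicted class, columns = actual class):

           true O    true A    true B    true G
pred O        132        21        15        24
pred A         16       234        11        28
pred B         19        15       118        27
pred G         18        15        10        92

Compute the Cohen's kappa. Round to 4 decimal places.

0.6244

Observed agreement pₒ = trace/N = 576/795 = 0.72453
Expected agreement pₑ = Σ (rowᵢ·colᵢ)/N² = (185·192 + 285·289 + 154·179 + 171·135)/795² = 0.26666
κ = (pₒ − pₑ)/(1 − pₑ) = (0.72453 − 0.26666)/(1 − 0.26666) = 0.6244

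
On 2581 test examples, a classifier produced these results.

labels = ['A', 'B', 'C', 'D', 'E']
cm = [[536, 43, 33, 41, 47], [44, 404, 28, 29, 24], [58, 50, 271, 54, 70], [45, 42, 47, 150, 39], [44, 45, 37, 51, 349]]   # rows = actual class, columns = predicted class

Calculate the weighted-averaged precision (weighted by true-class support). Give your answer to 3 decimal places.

Per-class precision (TP/(TP+FP)):
  A: TP=536, FP=44+58+45+44=191 → 536/727 = 0.7373
  B: TP=404, FP=43+50+42+45=180 → 404/584 = 0.6918
  C: TP=271, FP=33+28+47+37=145 → 271/416 = 0.6514
  D: TP=150, FP=41+29+54+51=175 → 150/325 = 0.4615
  E: TP=349, FP=47+24+70+39=180 → 349/529 = 0.6597
Weighted-precision = Σ (supportᵢ/N)·precisionᵢ with N=2581: (700/2581)·0.7373 + (529/2581)·0.6918 + (503/2581)·0.6514 + (323/2581)·0.4615 + (526/2581)·0.6597 = 0.661

0.661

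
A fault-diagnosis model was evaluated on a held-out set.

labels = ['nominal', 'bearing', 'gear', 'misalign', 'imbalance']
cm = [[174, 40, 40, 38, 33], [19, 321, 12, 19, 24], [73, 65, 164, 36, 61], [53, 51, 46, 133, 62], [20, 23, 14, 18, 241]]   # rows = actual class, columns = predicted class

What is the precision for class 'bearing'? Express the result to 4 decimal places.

0.6420

Treat 'bearing' as positive and all other classes as negative.
precision = TP/(TP+FP).
bearing: TP=321, FP=40+65+51+23=179 → 321/500 = 0.64200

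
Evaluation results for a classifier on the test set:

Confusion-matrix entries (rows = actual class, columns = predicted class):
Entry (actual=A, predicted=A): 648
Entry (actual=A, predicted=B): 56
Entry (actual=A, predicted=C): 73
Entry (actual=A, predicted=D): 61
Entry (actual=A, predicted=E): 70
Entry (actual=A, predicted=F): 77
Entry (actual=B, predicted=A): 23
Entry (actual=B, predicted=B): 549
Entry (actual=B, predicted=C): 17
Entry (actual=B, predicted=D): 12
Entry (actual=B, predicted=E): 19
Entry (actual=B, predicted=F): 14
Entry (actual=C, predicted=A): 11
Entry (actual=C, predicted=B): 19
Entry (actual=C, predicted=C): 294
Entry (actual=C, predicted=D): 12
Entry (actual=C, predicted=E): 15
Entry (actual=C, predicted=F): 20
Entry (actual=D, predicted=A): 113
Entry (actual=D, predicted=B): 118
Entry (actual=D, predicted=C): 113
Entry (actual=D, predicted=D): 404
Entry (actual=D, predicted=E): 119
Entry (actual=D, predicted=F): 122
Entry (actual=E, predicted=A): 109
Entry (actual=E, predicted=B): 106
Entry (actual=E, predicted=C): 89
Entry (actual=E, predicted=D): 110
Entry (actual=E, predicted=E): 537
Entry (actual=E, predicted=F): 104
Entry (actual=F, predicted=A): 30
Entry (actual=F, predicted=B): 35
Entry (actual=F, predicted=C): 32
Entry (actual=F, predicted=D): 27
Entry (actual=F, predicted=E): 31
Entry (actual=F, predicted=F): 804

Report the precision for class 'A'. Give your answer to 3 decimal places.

0.694

One-vs-rest for 'A': TP = diagonal; FP = other classes predicted 'A'; FN = 'A' predicted as other.
precision = TP/(TP+FP).
A: TP=648, FP=23+11+113+109+30=286 → 648/934 = 0.6938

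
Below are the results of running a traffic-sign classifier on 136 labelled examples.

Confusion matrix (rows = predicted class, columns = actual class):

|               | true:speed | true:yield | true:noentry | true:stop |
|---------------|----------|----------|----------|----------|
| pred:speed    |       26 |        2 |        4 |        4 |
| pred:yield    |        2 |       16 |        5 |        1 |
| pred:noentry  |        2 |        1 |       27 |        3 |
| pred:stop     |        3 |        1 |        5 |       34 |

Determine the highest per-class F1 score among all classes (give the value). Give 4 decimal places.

Per-class F1 score (2·TP/(2·TP+FP+FN)):
  speed: TP=26, FP=2+4+4=10, FN=2+2+3=7 → 52/69 = 0.75362
  yield: TP=16, FP=2+5+1=8, FN=2+1+1=4 → 32/44 = 0.72727
  noentry: TP=27, FP=2+1+3=6, FN=4+5+5=14 → 54/74 = 0.72973
  stop: TP=34, FP=3+1+5=9, FN=4+1+3=8 → 68/85 = 0.80000
Highest is class 'stop' with F1 score = 0.8000.

0.8000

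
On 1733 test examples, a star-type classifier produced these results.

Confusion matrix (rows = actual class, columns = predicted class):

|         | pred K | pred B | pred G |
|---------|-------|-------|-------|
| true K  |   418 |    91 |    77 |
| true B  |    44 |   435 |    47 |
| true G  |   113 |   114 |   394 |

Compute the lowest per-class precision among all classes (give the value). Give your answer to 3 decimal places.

0.680

Per-class precision (TP/(TP+FP)):
  K: TP=418, FP=44+113=157 → 418/575 = 0.7270
  B: TP=435, FP=91+114=205 → 435/640 = 0.6797
  G: TP=394, FP=77+47=124 → 394/518 = 0.7606
Lowest is class 'B' with precision = 0.680.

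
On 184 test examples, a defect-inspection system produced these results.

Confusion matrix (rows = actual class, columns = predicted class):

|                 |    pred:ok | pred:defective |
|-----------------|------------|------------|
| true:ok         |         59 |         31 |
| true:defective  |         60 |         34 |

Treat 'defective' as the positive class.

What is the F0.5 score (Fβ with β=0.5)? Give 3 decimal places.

0.480

Fβ = (1+β²)·TP / ((1+β²)·TP + β²·FN + FP), with β²=1/4
= 1.25·34 / (1.25·34 + 0.25·60 + 31) = 0.480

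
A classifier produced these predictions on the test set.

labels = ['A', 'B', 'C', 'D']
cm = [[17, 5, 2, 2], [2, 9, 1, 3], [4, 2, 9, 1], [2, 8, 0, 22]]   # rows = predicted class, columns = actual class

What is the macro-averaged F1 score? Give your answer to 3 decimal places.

0.626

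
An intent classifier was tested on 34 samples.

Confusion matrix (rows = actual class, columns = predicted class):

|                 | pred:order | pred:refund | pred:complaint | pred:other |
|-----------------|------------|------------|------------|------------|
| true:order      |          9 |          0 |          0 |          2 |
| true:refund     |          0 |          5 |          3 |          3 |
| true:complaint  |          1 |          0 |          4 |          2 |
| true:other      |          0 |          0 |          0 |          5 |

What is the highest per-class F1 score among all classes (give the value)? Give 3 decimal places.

Per-class F1 score (2·TP/(2·TP+FP+FN)):
  order: TP=9, FP=0+1+0=1, FN=0+0+2=2 → 18/21 = 0.8571
  refund: TP=5, FP=0+0+0=0, FN=0+3+3=6 → 10/16 = 0.6250
  complaint: TP=4, FP=0+3+0=3, FN=1+0+2=3 → 8/14 = 0.5714
  other: TP=5, FP=2+3+2=7, FN=0+0+0=0 → 10/17 = 0.5882
Highest is class 'order' with F1 score = 0.857.

0.857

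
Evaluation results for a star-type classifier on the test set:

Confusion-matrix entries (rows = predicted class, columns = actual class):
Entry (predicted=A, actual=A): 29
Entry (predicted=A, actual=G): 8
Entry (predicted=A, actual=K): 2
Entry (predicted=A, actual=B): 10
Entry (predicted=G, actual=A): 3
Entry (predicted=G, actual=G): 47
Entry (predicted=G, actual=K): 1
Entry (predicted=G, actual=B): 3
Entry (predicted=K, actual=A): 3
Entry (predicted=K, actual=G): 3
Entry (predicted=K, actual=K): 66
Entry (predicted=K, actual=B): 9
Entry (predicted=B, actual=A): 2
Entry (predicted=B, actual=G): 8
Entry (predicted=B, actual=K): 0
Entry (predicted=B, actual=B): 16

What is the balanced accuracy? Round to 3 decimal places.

Balanced accuracy = mean of per-class recall.
  A: recall = 29/37 = 0.7838
  G: recall = 47/66 = 0.7121
  K: recall = 66/69 = 0.9565
  B: recall = 16/38 = 0.4211
Mean = (0.7838 + 0.7121 + 0.9565 + 0.4211) / 4 = 0.718

0.718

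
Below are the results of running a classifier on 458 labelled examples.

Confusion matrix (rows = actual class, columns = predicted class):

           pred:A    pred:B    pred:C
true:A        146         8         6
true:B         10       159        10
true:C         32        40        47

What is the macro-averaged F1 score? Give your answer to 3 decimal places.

0.726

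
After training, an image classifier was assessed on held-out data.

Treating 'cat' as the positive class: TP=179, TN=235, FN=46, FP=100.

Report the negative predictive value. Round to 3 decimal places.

NPV = TN/(TN+FN) = 235/(235+46) = 0.836

0.836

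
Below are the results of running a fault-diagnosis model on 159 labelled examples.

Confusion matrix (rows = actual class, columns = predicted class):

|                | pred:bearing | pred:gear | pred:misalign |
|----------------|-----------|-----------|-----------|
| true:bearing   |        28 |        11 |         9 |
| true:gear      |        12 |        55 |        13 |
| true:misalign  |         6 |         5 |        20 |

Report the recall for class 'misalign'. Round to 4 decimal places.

0.6452

One-vs-rest for 'misalign': TP = diagonal; FP = other classes predicted 'misalign'; FN = 'misalign' predicted as other.
recall = TP/(TP+FN).
misalign: TP=20, FN=6+5=11 → 20/31 = 0.64516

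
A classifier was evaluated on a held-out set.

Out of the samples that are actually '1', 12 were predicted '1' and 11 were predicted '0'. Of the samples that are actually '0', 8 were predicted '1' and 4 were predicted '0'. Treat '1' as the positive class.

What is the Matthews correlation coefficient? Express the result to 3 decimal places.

MCC = (TP·TN − FP·FN) / √((TP+FP)(TP+FN)(TN+FP)(TN+FN))
Numerator = 12·4 − 8·11 = -40
Denominator = √(20·23·12·15) = √82800 = 287.7499
MCC = -40 / 287.7499 = -0.139

-0.139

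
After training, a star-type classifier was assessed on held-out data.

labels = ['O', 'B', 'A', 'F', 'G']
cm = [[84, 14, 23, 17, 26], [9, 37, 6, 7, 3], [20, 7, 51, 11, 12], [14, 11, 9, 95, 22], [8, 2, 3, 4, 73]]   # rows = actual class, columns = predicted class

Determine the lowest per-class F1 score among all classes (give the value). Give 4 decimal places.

0.5285

Per-class F1 score (2·TP/(2·TP+FP+FN)):
  O: TP=84, FP=9+20+14+8=51, FN=14+23+17+26=80 → 168/299 = 0.56187
  B: TP=37, FP=14+7+11+2=34, FN=9+6+7+3=25 → 74/133 = 0.55639
  A: TP=51, FP=23+6+9+3=41, FN=20+7+11+12=50 → 102/193 = 0.52850
  F: TP=95, FP=17+7+11+4=39, FN=14+11+9+22=56 → 190/285 = 0.66667
  G: TP=73, FP=26+3+12+22=63, FN=8+2+3+4=17 → 146/226 = 0.64602
Lowest is class 'A' with F1 score = 0.5285.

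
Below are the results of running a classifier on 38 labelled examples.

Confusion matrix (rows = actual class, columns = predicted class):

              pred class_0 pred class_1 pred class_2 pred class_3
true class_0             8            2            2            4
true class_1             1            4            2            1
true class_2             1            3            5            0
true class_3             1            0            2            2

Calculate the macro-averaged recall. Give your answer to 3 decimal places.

0.489

Per-class recall (TP/(TP+FN)):
  class_0: TP=8, FN=2+2+4=8 → 8/16 = 0.5000
  class_1: TP=4, FN=1+2+1=4 → 4/8 = 0.5000
  class_2: TP=5, FN=1+3+0=4 → 5/9 = 0.5556
  class_3: TP=2, FN=1+0+2=3 → 2/5 = 0.4000
Macro-recall = mean = (0.5000 + 0.5000 + 0.5556 + 0.4000) / 4 = 0.489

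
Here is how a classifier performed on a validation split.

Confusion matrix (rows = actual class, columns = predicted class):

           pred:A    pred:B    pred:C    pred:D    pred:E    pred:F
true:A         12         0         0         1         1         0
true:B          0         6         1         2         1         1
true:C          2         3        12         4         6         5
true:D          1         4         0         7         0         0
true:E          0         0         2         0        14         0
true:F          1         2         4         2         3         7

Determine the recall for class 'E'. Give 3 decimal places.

Treat 'E' as positive and all other classes as negative.
recall = TP/(TP+FN).
E: TP=14, FN=0+0+2+0+0=2 → 14/16 = 0.8750

0.875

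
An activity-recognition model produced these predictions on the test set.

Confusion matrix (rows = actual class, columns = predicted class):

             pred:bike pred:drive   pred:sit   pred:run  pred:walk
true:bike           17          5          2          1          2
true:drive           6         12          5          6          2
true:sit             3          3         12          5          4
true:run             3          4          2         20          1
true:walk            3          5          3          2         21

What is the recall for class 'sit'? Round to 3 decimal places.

recall = TP/(TP+FN).
sit: TP=12, FN=3+3+5+4=15 → 12/27 = 0.4444

0.444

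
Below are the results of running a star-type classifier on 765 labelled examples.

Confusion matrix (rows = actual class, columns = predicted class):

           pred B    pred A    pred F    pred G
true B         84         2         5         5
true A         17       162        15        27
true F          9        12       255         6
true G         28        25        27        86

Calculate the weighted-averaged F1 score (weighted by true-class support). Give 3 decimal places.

Per-class F1 score (2·TP/(2·TP+FP+FN)):
  B: TP=84, FP=17+9+28=54, FN=2+5+5=12 → 168/234 = 0.7179
  A: TP=162, FP=2+12+25=39, FN=17+15+27=59 → 324/422 = 0.7678
  F: TP=255, FP=5+15+27=47, FN=9+12+6=27 → 510/584 = 0.8733
  G: TP=86, FP=5+27+6=38, FN=28+25+27=80 → 172/290 = 0.5931
Weighted-F1 score = Σ (supportᵢ/N)·F1 scoreᵢ with N=765: (96/765)·0.7179 + (221/765)·0.7678 + (282/765)·0.8733 + (166/765)·0.5931 = 0.763

0.763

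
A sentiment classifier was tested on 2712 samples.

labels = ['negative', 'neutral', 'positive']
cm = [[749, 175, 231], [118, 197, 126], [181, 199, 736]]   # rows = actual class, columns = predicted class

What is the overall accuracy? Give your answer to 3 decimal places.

0.620

Accuracy = trace / total = (749+197+736=1682) / 2712 = 1682/2712 = 0.620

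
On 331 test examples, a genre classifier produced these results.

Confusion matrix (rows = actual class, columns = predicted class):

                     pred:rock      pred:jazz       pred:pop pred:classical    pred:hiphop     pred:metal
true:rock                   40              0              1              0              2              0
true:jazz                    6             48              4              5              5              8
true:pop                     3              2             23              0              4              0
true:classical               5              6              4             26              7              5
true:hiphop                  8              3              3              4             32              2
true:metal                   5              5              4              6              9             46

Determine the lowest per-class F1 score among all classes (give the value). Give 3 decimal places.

Per-class F1 score (2·TP/(2·TP+FP+FN)):
  rock: TP=40, FP=6+3+5+8+5=27, FN=0+1+0+2+0=3 → 80/110 = 0.7273
  jazz: TP=48, FP=0+2+6+3+5=16, FN=6+4+5+5+8=28 → 96/140 = 0.6857
  pop: TP=23, FP=1+4+4+3+4=16, FN=3+2+0+4+0=9 → 46/71 = 0.6479
  classical: TP=26, FP=0+5+0+4+6=15, FN=5+6+4+7+5=27 → 52/94 = 0.5532
  hiphop: TP=32, FP=2+5+4+7+9=27, FN=8+3+3+4+2=20 → 64/111 = 0.5766
  metal: TP=46, FP=0+8+0+5+2=15, FN=5+5+4+6+9=29 → 92/136 = 0.6765
Lowest is class 'classical' with F1 score = 0.553.

0.553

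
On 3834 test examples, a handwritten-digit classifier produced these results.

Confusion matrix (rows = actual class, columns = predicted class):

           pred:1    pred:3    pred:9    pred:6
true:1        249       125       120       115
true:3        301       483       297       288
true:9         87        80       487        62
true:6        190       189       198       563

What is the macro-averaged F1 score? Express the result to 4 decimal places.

0.4580

Per-class F1 score (2·TP/(2·TP+FP+FN)):
  1: TP=249, FP=301+87+190=578, FN=125+120+115=360 → 498/1436 = 0.34680
  3: TP=483, FP=125+80+189=394, FN=301+297+288=886 → 966/2246 = 0.43010
  9: TP=487, FP=120+297+198=615, FN=87+80+62=229 → 974/1818 = 0.53575
  6: TP=563, FP=115+288+62=465, FN=190+189+198=577 → 1126/2168 = 0.51937
Macro-F1 score = mean = (0.34680 + 0.43010 + 0.53575 + 0.51937) / 4 = 0.4580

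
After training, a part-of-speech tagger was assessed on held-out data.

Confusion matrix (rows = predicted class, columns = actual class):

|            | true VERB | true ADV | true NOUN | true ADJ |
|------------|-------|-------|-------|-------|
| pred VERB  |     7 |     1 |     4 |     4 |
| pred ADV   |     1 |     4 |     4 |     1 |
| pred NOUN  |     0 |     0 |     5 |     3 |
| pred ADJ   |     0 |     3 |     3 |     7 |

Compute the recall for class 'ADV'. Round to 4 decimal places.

recall = TP/(TP+FN).
ADV: TP=4, FN=1+0+3=4 → 4/8 = 0.50000

0.5000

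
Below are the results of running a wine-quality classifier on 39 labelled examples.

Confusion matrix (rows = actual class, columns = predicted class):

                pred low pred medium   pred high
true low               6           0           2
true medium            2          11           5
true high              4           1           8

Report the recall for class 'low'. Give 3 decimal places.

0.750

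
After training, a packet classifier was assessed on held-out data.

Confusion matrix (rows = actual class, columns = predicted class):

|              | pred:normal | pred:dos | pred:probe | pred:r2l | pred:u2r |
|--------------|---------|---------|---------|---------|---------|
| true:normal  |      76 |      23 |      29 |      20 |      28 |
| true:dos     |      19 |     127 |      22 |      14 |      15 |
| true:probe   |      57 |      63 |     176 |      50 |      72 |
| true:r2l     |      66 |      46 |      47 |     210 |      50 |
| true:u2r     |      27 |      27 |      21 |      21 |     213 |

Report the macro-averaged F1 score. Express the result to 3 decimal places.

0.515

Per-class F1 score (2·TP/(2·TP+FP+FN)):
  normal: TP=76, FP=19+57+66+27=169, FN=23+29+20+28=100 → 152/421 = 0.3610
  dos: TP=127, FP=23+63+46+27=159, FN=19+22+14+15=70 → 254/483 = 0.5259
  probe: TP=176, FP=29+22+47+21=119, FN=57+63+50+72=242 → 352/713 = 0.4937
  r2l: TP=210, FP=20+14+50+21=105, FN=66+46+47+50=209 → 420/734 = 0.5722
  u2r: TP=213, FP=28+15+72+50=165, FN=27+27+21+21=96 → 426/687 = 0.6201
Macro-F1 score = mean = (0.3610 + 0.5259 + 0.4937 + 0.5722 + 0.6201) / 5 = 0.515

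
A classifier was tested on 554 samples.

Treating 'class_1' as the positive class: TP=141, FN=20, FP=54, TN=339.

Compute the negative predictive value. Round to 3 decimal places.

NPV = TN/(TN+FN) = 339/(339+20) = 0.944

0.944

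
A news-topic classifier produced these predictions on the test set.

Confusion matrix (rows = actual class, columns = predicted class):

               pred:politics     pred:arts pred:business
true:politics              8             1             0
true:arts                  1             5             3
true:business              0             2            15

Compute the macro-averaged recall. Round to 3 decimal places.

Per-class recall (TP/(TP+FN)):
  politics: TP=8, FN=1+0=1 → 8/9 = 0.8889
  arts: TP=5, FN=1+3=4 → 5/9 = 0.5556
  business: TP=15, FN=0+2=2 → 15/17 = 0.8824
Macro-recall = mean = (0.8889 + 0.5556 + 0.8824) / 3 = 0.776

0.776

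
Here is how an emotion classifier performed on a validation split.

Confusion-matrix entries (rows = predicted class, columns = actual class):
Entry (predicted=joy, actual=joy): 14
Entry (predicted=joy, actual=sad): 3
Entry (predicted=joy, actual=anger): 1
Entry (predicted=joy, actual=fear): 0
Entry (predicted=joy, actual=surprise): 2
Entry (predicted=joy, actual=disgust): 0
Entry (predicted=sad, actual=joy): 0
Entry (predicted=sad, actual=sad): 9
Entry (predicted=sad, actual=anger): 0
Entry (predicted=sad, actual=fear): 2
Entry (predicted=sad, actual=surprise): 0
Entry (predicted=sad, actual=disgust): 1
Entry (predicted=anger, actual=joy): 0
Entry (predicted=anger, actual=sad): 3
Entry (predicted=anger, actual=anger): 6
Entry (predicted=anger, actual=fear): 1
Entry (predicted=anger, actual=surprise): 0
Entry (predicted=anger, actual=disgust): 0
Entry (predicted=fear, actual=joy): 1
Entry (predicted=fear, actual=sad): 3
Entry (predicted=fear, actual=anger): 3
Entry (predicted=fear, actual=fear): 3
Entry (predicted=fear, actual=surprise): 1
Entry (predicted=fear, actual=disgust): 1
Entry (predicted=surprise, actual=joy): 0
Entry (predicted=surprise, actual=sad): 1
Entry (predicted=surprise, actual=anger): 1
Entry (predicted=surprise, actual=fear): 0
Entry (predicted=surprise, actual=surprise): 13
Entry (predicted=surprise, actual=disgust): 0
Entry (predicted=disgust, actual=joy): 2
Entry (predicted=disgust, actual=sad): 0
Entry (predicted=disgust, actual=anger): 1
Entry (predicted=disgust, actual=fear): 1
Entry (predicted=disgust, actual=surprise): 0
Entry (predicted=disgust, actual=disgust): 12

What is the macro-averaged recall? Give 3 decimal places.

Per-class recall (TP/(TP+FN)):
  joy: TP=14, FN=0+0+1+0+2=3 → 14/17 = 0.8235
  sad: TP=9, FN=3+3+3+1+0=10 → 9/19 = 0.4737
  anger: TP=6, FN=1+0+3+1+1=6 → 6/12 = 0.5000
  fear: TP=3, FN=0+2+1+0+1=4 → 3/7 = 0.4286
  surprise: TP=13, FN=2+0+0+1+0=3 → 13/16 = 0.8125
  disgust: TP=12, FN=0+1+0+1+0=2 → 12/14 = 0.8571
Macro-recall = mean = (0.8235 + 0.4737 + 0.5000 + 0.4286 + 0.8125 + 0.8571) / 6 = 0.649

0.649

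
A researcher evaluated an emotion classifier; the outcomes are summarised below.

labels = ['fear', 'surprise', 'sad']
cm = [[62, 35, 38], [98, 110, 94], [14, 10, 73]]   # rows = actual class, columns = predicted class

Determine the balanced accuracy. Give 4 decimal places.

Balanced accuracy = mean of per-class recall.
  fear: recall = 62/135 = 0.45926
  surprise: recall = 110/302 = 0.36424
  sad: recall = 73/97 = 0.75258
Mean = (0.45926 + 0.36424 + 0.75258) / 3 = 0.5254

0.5254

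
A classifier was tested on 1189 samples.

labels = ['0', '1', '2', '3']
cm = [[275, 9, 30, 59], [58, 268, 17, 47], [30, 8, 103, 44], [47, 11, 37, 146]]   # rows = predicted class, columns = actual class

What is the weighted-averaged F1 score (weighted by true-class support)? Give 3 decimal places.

0.659

Per-class F1 score (2·TP/(2·TP+FP+FN)):
  0: TP=275, FP=9+30+59=98, FN=58+30+47=135 → 550/783 = 0.7024
  1: TP=268, FP=58+17+47=122, FN=9+8+11=28 → 536/686 = 0.7813
  2: TP=103, FP=30+8+44=82, FN=30+17+37=84 → 206/372 = 0.5538
  3: TP=146, FP=47+11+37=95, FN=59+47+44=150 → 292/537 = 0.5438
Weighted-F1 score = Σ (supportᵢ/N)·F1 scoreᵢ with N=1189: (410/1189)·0.7024 + (296/1189)·0.7813 + (187/1189)·0.5538 + (296/1189)·0.5438 = 0.659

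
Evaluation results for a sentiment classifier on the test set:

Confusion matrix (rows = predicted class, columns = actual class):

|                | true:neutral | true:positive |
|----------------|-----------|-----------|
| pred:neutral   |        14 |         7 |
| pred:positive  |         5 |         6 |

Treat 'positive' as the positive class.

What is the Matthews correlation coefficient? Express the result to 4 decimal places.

MCC = (TP·TN − FP·FN) / √((TP+FP)(TP+FN)(TN+FP)(TN+FN))
Numerator = 6·14 − 5·7 = 49
Denominator = √(11·13·19·21) = √57057 = 238.8661
MCC = 49 / 238.8661 = 0.2051

0.2051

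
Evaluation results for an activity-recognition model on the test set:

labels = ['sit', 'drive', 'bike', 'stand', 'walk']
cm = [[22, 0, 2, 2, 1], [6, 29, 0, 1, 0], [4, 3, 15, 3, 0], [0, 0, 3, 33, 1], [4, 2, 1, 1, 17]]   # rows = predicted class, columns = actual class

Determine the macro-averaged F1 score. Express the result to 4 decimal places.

0.7618

Per-class F1 score (2·TP/(2·TP+FP+FN)):
  sit: TP=22, FP=0+2+2+1=5, FN=6+4+0+4=14 → 44/63 = 0.69841
  drive: TP=29, FP=6+0+1+0=7, FN=0+3+0+2=5 → 58/70 = 0.82857
  bike: TP=15, FP=4+3+3+0=10, FN=2+0+3+1=6 → 30/46 = 0.65217
  stand: TP=33, FP=0+0+3+1=4, FN=2+1+3+1=7 → 66/77 = 0.85714
  walk: TP=17, FP=4+2+1+1=8, FN=1+0+0+1=2 → 34/44 = 0.77273
Macro-F1 score = mean = (0.69841 + 0.82857 + 0.65217 + 0.85714 + 0.77273) / 5 = 0.7618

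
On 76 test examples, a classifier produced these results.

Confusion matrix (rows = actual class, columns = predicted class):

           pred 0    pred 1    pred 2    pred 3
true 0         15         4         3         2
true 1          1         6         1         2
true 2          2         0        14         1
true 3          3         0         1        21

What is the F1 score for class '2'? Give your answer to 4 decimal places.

Take TP from the diagonal, FP from the rest of the '2' prediction marginal, FN from the rest of the '2' actual marginal.
F1 score = 2·TP/(2·TP+FP+FN).
2: TP=14, FP=3+1+1=5, FN=2+0+1=3 → 28/36 = 0.77778

0.7778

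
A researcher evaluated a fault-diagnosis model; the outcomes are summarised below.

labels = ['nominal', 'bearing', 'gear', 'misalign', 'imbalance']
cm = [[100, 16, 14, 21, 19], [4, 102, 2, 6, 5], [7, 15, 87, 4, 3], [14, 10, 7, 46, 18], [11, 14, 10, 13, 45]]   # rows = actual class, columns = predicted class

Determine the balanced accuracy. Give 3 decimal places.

0.633

Balanced accuracy = mean of per-class recall.
  nominal: recall = 100/170 = 0.5882
  bearing: recall = 102/119 = 0.8571
  gear: recall = 87/116 = 0.7500
  misalign: recall = 46/95 = 0.4842
  imbalance: recall = 45/93 = 0.4839
Mean = (0.5882 + 0.8571 + 0.7500 + 0.4842 + 0.4839) / 5 = 0.633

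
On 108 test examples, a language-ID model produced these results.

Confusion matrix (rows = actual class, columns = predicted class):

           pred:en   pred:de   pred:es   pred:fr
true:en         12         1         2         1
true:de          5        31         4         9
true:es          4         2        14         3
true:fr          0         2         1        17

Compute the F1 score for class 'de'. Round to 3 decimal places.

Take TP from the diagonal, FP from the rest of the 'de' prediction marginal, FN from the rest of the 'de' actual marginal.
F1 score = 2·TP/(2·TP+FP+FN).
de: TP=31, FP=1+2+2=5, FN=5+4+9=18 → 62/85 = 0.7294

0.729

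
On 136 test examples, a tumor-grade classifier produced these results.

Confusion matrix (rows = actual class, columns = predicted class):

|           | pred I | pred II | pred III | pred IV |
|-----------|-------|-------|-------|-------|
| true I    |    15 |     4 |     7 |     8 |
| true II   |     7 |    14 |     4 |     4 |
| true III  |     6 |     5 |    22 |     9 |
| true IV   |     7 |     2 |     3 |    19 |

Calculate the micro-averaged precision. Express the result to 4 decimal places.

Micro-averaging pools counts across classes: ΣTP=70, ΣFP=66, ΣFN=66.
Micro-precision = TP/(TP+FP) on pooled counts = 0.5147 (equals overall accuracy in single-label multiclass).

0.5147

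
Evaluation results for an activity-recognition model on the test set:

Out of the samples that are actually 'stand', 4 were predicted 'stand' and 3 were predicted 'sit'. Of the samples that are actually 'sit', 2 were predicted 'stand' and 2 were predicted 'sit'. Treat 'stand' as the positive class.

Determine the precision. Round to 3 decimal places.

0.667

Precision = TP/(TP+FP) = 4/(4+2) = 4/6 = 0.667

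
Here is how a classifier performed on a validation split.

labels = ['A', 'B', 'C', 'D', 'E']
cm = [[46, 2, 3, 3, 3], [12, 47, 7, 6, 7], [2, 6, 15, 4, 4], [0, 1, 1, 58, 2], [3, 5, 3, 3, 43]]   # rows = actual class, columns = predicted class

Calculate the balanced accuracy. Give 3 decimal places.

0.715

Balanced accuracy = mean of per-class recall.
  A: recall = 46/57 = 0.8070
  B: recall = 47/79 = 0.5949
  C: recall = 15/31 = 0.4839
  D: recall = 58/62 = 0.9355
  E: recall = 43/57 = 0.7544
Mean = (0.8070 + 0.5949 + 0.4839 + 0.9355 + 0.7544) / 5 = 0.715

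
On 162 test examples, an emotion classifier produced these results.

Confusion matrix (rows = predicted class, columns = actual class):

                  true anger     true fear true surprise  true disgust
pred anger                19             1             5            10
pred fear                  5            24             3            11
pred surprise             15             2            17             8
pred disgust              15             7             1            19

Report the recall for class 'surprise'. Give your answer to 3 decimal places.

One-vs-rest for 'surprise': TP = diagonal; FP = other classes predicted 'surprise'; FN = 'surprise' predicted as other.
recall = TP/(TP+FN).
surprise: TP=17, FN=5+3+1=9 → 17/26 = 0.6538

0.654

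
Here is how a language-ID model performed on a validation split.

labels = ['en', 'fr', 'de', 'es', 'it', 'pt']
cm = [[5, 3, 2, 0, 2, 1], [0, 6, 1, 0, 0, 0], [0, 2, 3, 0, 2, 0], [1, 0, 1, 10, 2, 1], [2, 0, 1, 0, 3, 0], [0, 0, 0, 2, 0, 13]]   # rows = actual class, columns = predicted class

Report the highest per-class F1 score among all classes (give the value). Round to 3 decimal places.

0.867

Per-class F1 score (2·TP/(2·TP+FP+FN)):
  en: TP=5, FP=0+0+1+2+0=3, FN=3+2+0+2+1=8 → 10/21 = 0.4762
  fr: TP=6, FP=3+2+0+0+0=5, FN=0+1+0+0+0=1 → 12/18 = 0.6667
  de: TP=3, FP=2+1+1+1+0=5, FN=0+2+0+2+0=4 → 6/15 = 0.4000
  es: TP=10, FP=0+0+0+0+2=2, FN=1+0+1+2+1=5 → 20/27 = 0.7407
  it: TP=3, FP=2+0+2+2+0=6, FN=2+0+1+0+0=3 → 6/15 = 0.4000
  pt: TP=13, FP=1+0+0+1+0=2, FN=0+0+0+2+0=2 → 26/30 = 0.8667
Highest is class 'pt' with F1 score = 0.867.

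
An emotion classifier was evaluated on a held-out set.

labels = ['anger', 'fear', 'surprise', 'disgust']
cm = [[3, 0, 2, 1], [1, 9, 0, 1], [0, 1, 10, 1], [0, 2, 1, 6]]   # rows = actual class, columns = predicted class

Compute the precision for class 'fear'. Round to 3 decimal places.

0.750

Take TP from the diagonal, FP from the rest of the 'fear' prediction marginal, FN from the rest of the 'fear' actual marginal.
precision = TP/(TP+FP).
fear: TP=9, FP=0+1+2=3 → 9/12 = 0.7500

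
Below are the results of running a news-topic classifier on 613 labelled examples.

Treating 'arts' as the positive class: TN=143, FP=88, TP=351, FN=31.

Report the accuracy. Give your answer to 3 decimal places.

Accuracy = (TP+TN)/N = (351+143)/613 = 0.806

0.806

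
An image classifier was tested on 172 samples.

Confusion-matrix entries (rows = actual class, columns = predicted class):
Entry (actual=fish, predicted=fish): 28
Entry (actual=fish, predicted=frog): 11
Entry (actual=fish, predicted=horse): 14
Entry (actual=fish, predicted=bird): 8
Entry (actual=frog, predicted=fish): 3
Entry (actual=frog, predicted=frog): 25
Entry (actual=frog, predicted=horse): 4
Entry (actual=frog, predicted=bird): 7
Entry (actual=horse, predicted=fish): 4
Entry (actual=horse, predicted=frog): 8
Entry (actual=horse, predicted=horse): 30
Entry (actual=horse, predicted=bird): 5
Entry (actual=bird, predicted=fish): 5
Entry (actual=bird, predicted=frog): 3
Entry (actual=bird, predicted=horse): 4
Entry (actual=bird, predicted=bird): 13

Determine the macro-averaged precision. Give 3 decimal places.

0.551

Per-class precision (TP/(TP+FP)):
  fish: TP=28, FP=3+4+5=12 → 28/40 = 0.7000
  frog: TP=25, FP=11+8+3=22 → 25/47 = 0.5319
  horse: TP=30, FP=14+4+4=22 → 30/52 = 0.5769
  bird: TP=13, FP=8+7+5=20 → 13/33 = 0.3939
Macro-precision = mean = (0.7000 + 0.5319 + 0.5769 + 0.3939) / 4 = 0.551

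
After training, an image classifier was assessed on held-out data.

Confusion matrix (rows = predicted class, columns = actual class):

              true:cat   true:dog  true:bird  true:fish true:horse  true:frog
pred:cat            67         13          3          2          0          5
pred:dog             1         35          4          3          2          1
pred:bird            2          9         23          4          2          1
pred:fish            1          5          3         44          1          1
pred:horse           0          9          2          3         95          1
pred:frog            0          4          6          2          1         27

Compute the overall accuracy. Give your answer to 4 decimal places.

Accuracy = trace / total = (67+35+23+44+95+27=291) / 382 = 291/382 = 0.7618

0.7618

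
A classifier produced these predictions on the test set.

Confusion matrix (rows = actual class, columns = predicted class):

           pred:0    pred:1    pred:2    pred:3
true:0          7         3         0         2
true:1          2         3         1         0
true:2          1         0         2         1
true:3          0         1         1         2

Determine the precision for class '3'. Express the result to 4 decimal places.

0.4000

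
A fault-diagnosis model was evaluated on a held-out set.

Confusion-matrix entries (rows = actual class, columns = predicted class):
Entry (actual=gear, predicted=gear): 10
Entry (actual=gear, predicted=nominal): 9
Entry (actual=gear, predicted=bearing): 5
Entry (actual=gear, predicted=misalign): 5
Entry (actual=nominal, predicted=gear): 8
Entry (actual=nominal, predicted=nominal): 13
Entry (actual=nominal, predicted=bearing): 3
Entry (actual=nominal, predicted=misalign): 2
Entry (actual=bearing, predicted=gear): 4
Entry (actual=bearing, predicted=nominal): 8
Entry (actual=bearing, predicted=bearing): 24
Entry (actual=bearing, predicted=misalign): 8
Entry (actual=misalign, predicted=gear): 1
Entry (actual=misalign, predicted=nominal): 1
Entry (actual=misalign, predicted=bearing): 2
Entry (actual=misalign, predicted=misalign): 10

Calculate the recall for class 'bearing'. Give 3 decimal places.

0.545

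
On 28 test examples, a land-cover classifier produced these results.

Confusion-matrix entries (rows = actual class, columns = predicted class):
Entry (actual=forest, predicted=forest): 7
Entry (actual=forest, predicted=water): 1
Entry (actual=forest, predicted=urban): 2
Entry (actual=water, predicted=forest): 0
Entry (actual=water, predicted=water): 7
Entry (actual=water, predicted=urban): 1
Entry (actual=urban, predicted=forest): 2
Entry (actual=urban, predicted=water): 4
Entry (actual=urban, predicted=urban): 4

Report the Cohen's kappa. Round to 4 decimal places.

0.4697

Observed agreement pₒ = trace/N = 18/28 = 0.64286
Expected agreement pₑ = Σ (rowᵢ·colᵢ)/N² = (10·9 + 8·12 + 10·7)/28² = 0.32653
κ = (pₒ − pₑ)/(1 − pₑ) = (0.64286 − 0.32653)/(1 − 0.32653) = 0.4697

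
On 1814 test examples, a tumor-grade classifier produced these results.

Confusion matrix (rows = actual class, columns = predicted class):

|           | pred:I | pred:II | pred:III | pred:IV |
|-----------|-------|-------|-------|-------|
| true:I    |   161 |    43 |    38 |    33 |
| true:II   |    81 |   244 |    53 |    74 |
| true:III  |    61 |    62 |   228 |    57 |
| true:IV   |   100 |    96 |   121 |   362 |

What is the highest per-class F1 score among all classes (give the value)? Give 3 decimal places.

Per-class F1 score (2·TP/(2·TP+FP+FN)):
  I: TP=161, FP=81+61+100=242, FN=43+38+33=114 → 322/678 = 0.4749
  II: TP=244, FP=43+62+96=201, FN=81+53+74=208 → 488/897 = 0.5440
  III: TP=228, FP=38+53+121=212, FN=61+62+57=180 → 456/848 = 0.5377
  IV: TP=362, FP=33+74+57=164, FN=100+96+121=317 → 724/1205 = 0.6008
Highest is class 'IV' with F1 score = 0.601.

0.601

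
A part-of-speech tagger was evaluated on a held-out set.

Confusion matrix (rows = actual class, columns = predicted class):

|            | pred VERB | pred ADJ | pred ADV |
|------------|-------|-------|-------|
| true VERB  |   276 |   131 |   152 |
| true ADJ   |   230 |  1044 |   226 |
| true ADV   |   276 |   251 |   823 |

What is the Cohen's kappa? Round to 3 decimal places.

0.419

Observed agreement pₒ = trace/N = 2143/3409 = 0.6286
Expected agreement pₑ = Σ (rowᵢ·colᵢ)/N² = (559·782 + 1500·1426 + 1350·1201)/3409² = 0.3612
κ = (pₒ − pₑ)/(1 − pₑ) = (0.6286 − 0.3612)/(1 − 0.3612) = 0.419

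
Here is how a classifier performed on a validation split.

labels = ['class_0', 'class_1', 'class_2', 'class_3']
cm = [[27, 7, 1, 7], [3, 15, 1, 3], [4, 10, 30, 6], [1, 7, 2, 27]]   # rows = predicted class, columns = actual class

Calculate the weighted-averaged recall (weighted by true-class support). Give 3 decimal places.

0.656

Per-class recall (TP/(TP+FN)):
  class_0: TP=27, FN=3+4+1=8 → 27/35 = 0.7714
  class_1: TP=15, FN=7+10+7=24 → 15/39 = 0.3846
  class_2: TP=30, FN=1+1+2=4 → 30/34 = 0.8824
  class_3: TP=27, FN=7+3+6=16 → 27/43 = 0.6279
Weighted-recall = Σ (supportᵢ/N)·recallᵢ with N=151: (35/151)·0.7714 + (39/151)·0.3846 + (34/151)·0.8824 + (43/151)·0.6279 = 0.656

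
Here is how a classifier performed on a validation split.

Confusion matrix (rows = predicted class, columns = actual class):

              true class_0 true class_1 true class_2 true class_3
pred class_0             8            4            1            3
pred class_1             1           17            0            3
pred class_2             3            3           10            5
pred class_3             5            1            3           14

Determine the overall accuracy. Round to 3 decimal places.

0.605

Accuracy = trace / total = (8+17+10+14=49) / 81 = 49/81 = 0.605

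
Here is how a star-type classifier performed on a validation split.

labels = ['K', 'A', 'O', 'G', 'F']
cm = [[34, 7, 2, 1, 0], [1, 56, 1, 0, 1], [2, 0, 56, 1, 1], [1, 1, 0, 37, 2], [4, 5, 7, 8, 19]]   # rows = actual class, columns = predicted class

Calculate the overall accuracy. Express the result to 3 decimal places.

0.818

Accuracy = trace / total = (34+56+56+37+19=202) / 247 = 202/247 = 0.818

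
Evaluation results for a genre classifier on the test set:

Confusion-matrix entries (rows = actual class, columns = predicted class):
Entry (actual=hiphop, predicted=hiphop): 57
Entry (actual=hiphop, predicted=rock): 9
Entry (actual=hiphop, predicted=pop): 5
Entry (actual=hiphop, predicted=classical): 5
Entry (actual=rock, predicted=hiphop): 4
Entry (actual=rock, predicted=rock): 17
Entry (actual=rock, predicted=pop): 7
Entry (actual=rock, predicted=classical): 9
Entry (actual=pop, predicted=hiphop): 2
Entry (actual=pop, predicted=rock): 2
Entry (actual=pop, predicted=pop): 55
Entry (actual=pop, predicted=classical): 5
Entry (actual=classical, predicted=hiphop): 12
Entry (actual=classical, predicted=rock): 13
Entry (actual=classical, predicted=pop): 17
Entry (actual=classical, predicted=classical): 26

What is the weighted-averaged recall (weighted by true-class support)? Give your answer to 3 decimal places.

Per-class recall (TP/(TP+FN)):
  hiphop: TP=57, FN=9+5+5=19 → 57/76 = 0.7500
  rock: TP=17, FN=4+7+9=20 → 17/37 = 0.4595
  pop: TP=55, FN=2+2+5=9 → 55/64 = 0.8594
  classical: TP=26, FN=12+13+17=42 → 26/68 = 0.3824
Weighted-recall = Σ (supportᵢ/N)·recallᵢ with N=245: (76/245)·0.7500 + (37/245)·0.4595 + (64/245)·0.8594 + (68/245)·0.3824 = 0.633

0.633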